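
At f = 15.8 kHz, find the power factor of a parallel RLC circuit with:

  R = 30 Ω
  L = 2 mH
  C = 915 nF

Step 1 — Angular frequency: ω = 2π·f = 2π·1.58e+04 = 9.927e+04 rad/s.
Step 2 — Component impedances:
  R: Z = R = 30 Ω
  L: Z = jωL = j·9.927e+04·0.002 = 0 + j198.5 Ω
  C: Z = 1/(jωC) = -j/(ω·C) = 0 - j11.01 Ω
Step 3 — Parallel combination: 1/Z_total = 1/R + 1/L + 1/C; Z_total = 3.934 - j10.13 Ω = 10.86∠-68.8° Ω.
Step 4 — Power factor: PF = cos(φ) = Re(Z)/|Z| = 3.9342/10.864 = 0.3621.
Step 5 — Type: Im(Z) = -10.13 ⇒ leading (phase φ = -68.8°).

PF = 0.3621 (leading, φ = -68.8°)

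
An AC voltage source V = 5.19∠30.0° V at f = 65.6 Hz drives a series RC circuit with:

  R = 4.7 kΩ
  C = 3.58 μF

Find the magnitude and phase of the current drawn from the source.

Step 1 — Angular frequency: ω = 2π·f = 2π·65.6 = 412.2 rad/s.
Step 2 — Component impedances:
  R: Z = R = 4700 Ω
  C: Z = 1/(jωC) = -j/(ω·C) = 0 - j677.7 Ω
Step 3 — Series combination: Z_total = R + C = 4700 - j677.7 Ω = 4749∠-8.2° Ω.
Step 4 — Source phasor: V = 5.19∠30.0° V = 4.495 + j2.595 V.
Step 5 — Ohm's law: I = V / Z_total = (4.495 + j2.595) / (4700 - j677.7) = 0.0008588 + j0.000676 A.
Step 6 — Convert to polar: |I| = 0.001093 A, ∠I = 38.2°.

I = 0.001093∠38.2° A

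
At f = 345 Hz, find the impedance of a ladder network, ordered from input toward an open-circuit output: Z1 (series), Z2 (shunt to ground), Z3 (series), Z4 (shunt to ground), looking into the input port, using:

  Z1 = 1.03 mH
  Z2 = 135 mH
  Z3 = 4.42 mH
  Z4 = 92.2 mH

Step 1 — Angular frequency: ω = 2π·f = 2π·345 = 2168 rad/s.
Step 2 — Component impedances:
  Z1: Z = jωL = j·2168·0.00103 = 0 + j2.233 Ω
  Z2: Z = jωL = j·2168·0.135 = 0 + j292.6 Ω
  Z3: Z = jωL = j·2168·0.00442 = 0 + j9.581 Ω
  Z4: Z = jωL = j·2168·0.0922 = 0 + j199.9 Ω
Step 3 — Ladder network (open output): work backward from the far end, alternating series and parallel combinations. Z_in = 0 + j124.3 Ω = 124.3∠90.0° Ω.

Z = 0 + j124.3 Ω = 124.3∠90.0° Ω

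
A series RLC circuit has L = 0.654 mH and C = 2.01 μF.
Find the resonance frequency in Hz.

Step 1 — Resonance condition Im(Z)=0 gives ω₀ = 1/√(LC).
Step 2 — ω₀ = 1/√(0.000654·2.01e-06) = 2.758e+04 rad/s.
Step 3 — f₀ = ω₀/(2π) = 4390 Hz.

f₀ = 4390 Hz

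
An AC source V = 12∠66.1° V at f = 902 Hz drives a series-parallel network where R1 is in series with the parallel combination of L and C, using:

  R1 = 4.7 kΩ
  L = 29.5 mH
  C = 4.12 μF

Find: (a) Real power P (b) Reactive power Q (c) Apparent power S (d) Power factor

Step 1 — Angular frequency: ω = 2π·f = 2π·902 = 5667 rad/s.
Step 2 — Component impedances:
  R1: Z = R = 4700 Ω
  L: Z = jωL = j·5667·0.0295 = 0 + j167.2 Ω
  C: Z = 1/(jωC) = -j/(ω·C) = 0 - j42.83 Ω
Step 3 — Parallel branch: L || C = 1/(1/L + 1/C) = 0 - j57.58 Ω.
Step 4 — Series with R1: Z_total = R1 + (L || C) = 4700 - j57.58 Ω = 4700∠-0.7° Ω.
Step 5 — Source phasor: V = 12∠66.1° V = 4.862 + j10.97 V.
Step 6 — Current: I = V / Z = 0.001006 + j0.002347 A = 0.002553∠66.8° A.
Step 7 — Complex power: S = V·I* = 0.03063 - j0.0003753 VA.
Step 8 — Real power: P = Re(S) = 0.03063 W.
Step 9 — Reactive power: Q = Im(S) = -0.0003753 VAR.
Step 10 — Apparent power: |S| = 0.03064 VA.
Step 11 — Power factor: PF = P/|S| = 0.9999 (leading).

(a) P = 0.03063 W  (b) Q = -0.0003753 VAR  (c) S = 0.03064 VA  (d) PF = 0.9999 (leading)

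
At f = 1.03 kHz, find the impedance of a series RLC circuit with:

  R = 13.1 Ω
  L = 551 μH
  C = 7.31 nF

Step 1 — Angular frequency: ω = 2π·f = 2π·1030 = 6472 rad/s.
Step 2 — Component impedances:
  R: Z = R = 13.1 Ω
  L: Z = jωL = j·6472·0.000551 = 0 + j3.566 Ω
  C: Z = 1/(jωC) = -j/(ω·C) = 0 - j2.114e+04 Ω
Step 3 — Series combination: Z_total = R + L + C = 13.1 - j2.113e+04 Ω = 2.113e+04∠-90.0° Ω.

Z = 13.1 - j2.113e+04 Ω = 2.113e+04∠-90.0° Ω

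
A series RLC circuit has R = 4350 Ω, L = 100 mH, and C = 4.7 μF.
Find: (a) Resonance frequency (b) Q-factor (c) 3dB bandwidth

Step 1 — Resonance: ω₀ = 1/√(LC) = 1/√(0.1·4.7e-06) = 1459 rad/s.
Step 2 — f₀ = ω₀/(2π) = 232.2 Hz.
Step 3 — Series Q: Q = ω₀L/R = 1459·0.1/4350 = 0.03353.
Step 4 — Bandwidth: Δω = ω₀/Q = 4.35e+04 rad/s; BW = Δω/(2π) = 6923 Hz.

(a) f₀ = 232.2 Hz  (b) Q = 0.03353  (c) BW = 6923 Hz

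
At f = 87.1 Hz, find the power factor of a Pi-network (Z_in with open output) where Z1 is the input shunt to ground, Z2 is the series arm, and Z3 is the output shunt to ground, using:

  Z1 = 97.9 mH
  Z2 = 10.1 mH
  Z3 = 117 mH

Step 1 — Angular frequency: ω = 2π·f = 2π·87.1 = 547.3 rad/s.
Step 2 — Component impedances:
  Z1: Z = jωL = j·547.3·0.0979 = 0 + j53.58 Ω
  Z2: Z = jωL = j·547.3·0.0101 = 0 + j5.527 Ω
  Z3: Z = jωL = j·547.3·0.117 = 0 + j64.03 Ω
Step 3 — With open output, the series arm Z2 and the output shunt Z3 appear in series to ground: Z2 + Z3 = 0 + j69.56 Ω.
Step 4 — Parallel with input shunt Z1: Z_in = Z1 || (Z2 + Z3) = 0 + j30.27 Ω = 30.27∠90.0° Ω.
Step 5 — Power factor: PF = cos(φ) = Re(Z)/|Z| = -0/30.27 = -0.
Step 6 — Type: Im(Z) = 30.27 ⇒ lagging (phase φ = 90.0°).

PF = -0 (lagging, φ = 90.0°)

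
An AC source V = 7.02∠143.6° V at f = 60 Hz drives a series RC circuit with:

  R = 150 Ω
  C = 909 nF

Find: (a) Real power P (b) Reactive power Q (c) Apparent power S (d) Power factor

Step 1 — Angular frequency: ω = 2π·f = 2π·60 = 377 rad/s.
Step 2 — Component impedances:
  R: Z = R = 150 Ω
  C: Z = 1/(jωC) = -j/(ω·C) = 0 - j2918 Ω
Step 3 — Series combination: Z_total = R + C = 150 - j2918 Ω = 2922∠-87.1° Ω.
Step 4 — Source phasor: V = 7.02∠143.6° V = -5.65 + j4.166 V.
Step 5 — Current: I = V / Z = -0.001523 - j0.001858 A = 0.002402∠-129.3° A.
Step 6 — Complex power: S = V·I* = 0.0008658 - j0.01684 VA.
Step 7 — Real power: P = Re(S) = 0.0008658 W.
Step 8 — Reactive power: Q = Im(S) = -0.01684 VAR.
Step 9 — Apparent power: |S| = 0.01687 VA.
Step 10 — Power factor: PF = P/|S| = 0.05133 (leading).

(a) P = 0.0008658 W  (b) Q = -0.01684 VAR  (c) S = 0.01687 VA  (d) PF = 0.05133 (leading)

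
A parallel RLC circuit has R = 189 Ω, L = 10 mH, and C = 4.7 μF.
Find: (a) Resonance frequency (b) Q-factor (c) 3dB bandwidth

Step 1 — Resonance: ω₀ = 1/√(LC) = 1/√(0.01·4.7e-06) = 4613 rad/s.
Step 2 — f₀ = ω₀/(2π) = 734.1 Hz.
Step 3 — Parallel Q: Q = R/(ω₀L) = 189/(4613·0.01) = 4.097.
Step 4 — Bandwidth: Δω = ω₀/Q = 1126 rad/s; BW = Δω/(2π) = 179.2 Hz.

(a) f₀ = 734.1 Hz  (b) Q = 4.097  (c) BW = 179.2 Hz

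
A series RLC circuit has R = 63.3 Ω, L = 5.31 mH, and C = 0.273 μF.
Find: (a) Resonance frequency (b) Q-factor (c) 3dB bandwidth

Step 1 — Resonance condition Im(Z)=0 gives ω₀ = 1/√(LC).
Step 2 — ω₀ = 1/√(0.00531·2.73e-07) = 2.626e+04 rad/s.
Step 3 — f₀ = ω₀/(2π) = 4180 Hz.
Step 4 — Series Q: Q = ω₀L/R = 2.626e+04·0.00531/63.3 = 2.203.
Step 5 — 3dB bandwidth: Δω = ω₀/Q = 1.192e+04 rad/s; BW = Δω/(2π) = 1897 Hz.

(a) f₀ = 4180 Hz  (b) Q = 2.203  (c) BW = 1897 Hz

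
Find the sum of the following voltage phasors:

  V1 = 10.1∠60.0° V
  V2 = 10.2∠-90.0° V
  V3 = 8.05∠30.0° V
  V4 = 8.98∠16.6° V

Step 1 — Convert each phasor to rectangular form:
  V1 = 10.1·(cos(60.0°) + j·sin(60.0°)) = 5.05 + j8.747 V
  V2 = 10.2·(cos(-90.0°) + j·sin(-90.0°)) = 0 - j10.2 V
  V3 = 8.05·(cos(30.0°) + j·sin(30.0°)) = 6.972 + j4.025 V
  V4 = 8.98·(cos(16.6°) + j·sin(16.6°)) = 8.606 + j2.565 V
Step 2 — Sum components: V_total = 20.63 + j5.137 V.
Step 3 — Convert to polar: |V_total| = 21.26 V, ∠V_total = 14.0°.

V_total = 21.26∠14.0° V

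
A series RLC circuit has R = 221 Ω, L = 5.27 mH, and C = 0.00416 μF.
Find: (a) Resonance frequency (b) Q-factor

Step 1 — Resonance condition Im(Z)=0 gives ω₀ = 1/√(LC).
Step 2 — ω₀ = 1/√(0.00527·4.16e-09) = 2.136e+05 rad/s.
Step 3 — f₀ = ω₀/(2π) = 3.399e+04 Hz.
Step 4 — Series Q: Q = ω₀L/R = 2.136e+05·0.00527/221 = 5.093.

(a) f₀ = 3.399e+04 Hz  (b) Q = 5.093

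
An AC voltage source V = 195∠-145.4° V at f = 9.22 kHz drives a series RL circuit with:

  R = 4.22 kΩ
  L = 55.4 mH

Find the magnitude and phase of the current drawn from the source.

Step 1 — Angular frequency: ω = 2π·f = 2π·9220 = 5.793e+04 rad/s.
Step 2 — Component impedances:
  R: Z = R = 4220 Ω
  L: Z = jωL = j·5.793e+04·0.0554 = 0 + j3209 Ω
Step 3 — Series combination: Z_total = R + L = 4220 + j3209 Ω = 5302∠37.3° Ω.
Step 4 — Source phasor: V = 195∠-145.4° V = -160.5 - j110.7 V.
Step 5 — Ohm's law: I = V / Z_total = (-160.5 - j110.7) / (4220 + j3209) = -0.03674 + j0.001703 A.
Step 6 — Convert to polar: |I| = 0.03678 A, ∠I = 177.3°.

I = 0.03678∠177.3° A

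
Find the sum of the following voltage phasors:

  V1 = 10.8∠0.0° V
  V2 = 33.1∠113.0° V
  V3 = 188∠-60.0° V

Step 1 — Convert each phasor to rectangular form:
  V1 = 10.8·(cos(0.0°) + j·sin(0.0°)) = 10.8 V
  V2 = 33.1·(cos(113.0°) + j·sin(113.0°)) = -12.93 + j30.47 V
  V3 = 188·(cos(-60.0°) + j·sin(-60.0°)) = 94 - j162.8 V
Step 2 — Sum components: V_total = 91.87 - j132.3 V.
Step 3 — Convert to polar: |V_total| = 161.1 V, ∠V_total = -55.2°.

V_total = 161.1∠-55.2° V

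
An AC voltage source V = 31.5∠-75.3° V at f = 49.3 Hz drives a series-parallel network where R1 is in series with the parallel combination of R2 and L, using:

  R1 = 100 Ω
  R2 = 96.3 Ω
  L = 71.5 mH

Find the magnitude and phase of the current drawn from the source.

Step 1 — Angular frequency: ω = 2π·f = 2π·49.3 = 309.8 rad/s.
Step 2 — Component impedances:
  R1: Z = R = 100 Ω
  R2: Z = R = 96.3 Ω
  L: Z = jωL = j·309.8·0.0715 = 0 + j22.15 Ω
Step 3 — Parallel branch: R2 || L = 1/(1/R2 + 1/L) = 4.838 + j21.04 Ω.
Step 4 — Series with R1: Z_total = R1 + (R2 || L) = 104.8 + j21.04 Ω = 106.9∠11.3° Ω.
Step 5 — Source phasor: V = 31.5∠-75.3° V = 7.993 - j30.47 V.
Step 6 — Ohm's law: I = V / Z_total = (7.993 - j30.47) / (104.8 + j21.04) = 0.01724 - j0.2941 A.
Step 7 — Convert to polar: |I| = 0.2946 A, ∠I = -86.6°.

I = 0.2946∠-86.6° A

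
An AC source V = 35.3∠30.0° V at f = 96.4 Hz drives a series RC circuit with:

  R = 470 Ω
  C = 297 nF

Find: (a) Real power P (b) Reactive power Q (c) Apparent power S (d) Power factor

Step 1 — Angular frequency: ω = 2π·f = 2π·96.4 = 605.7 rad/s.
Step 2 — Component impedances:
  R: Z = R = 470 Ω
  C: Z = 1/(jωC) = -j/(ω·C) = 0 - j5559 Ω
Step 3 — Series combination: Z_total = R + C = 470 - j5559 Ω = 5579∠-85.2° Ω.
Step 4 — Source phasor: V = 35.3∠30.0° V = 30.57 + j17.65 V.
Step 5 — Current: I = V / Z = -0.002691 + j0.005727 A = 0.006328∠115.2° A.
Step 6 — Complex power: S = V·I* = 0.01882 - j0.2226 VA.
Step 7 — Real power: P = Re(S) = 0.01882 W.
Step 8 — Reactive power: Q = Im(S) = -0.2226 VAR.
Step 9 — Apparent power: |S| = 0.2234 VA.
Step 10 — Power factor: PF = P/|S| = 0.08425 (leading).

(a) P = 0.01882 W  (b) Q = -0.2226 VAR  (c) S = 0.2234 VA  (d) PF = 0.08425 (leading)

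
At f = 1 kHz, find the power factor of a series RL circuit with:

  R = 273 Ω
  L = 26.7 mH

Step 1 — Angular frequency: ω = 2π·f = 2π·1000 = 6283 rad/s.
Step 2 — Component impedances:
  R: Z = R = 273 Ω
  L: Z = jωL = j·6283·0.0267 = 0 + j167.8 Ω
Step 3 — Series combination: Z_total = R + L = 273 + j167.8 Ω = 320.4∠31.6° Ω.
Step 4 — Power factor: PF = cos(φ) = Re(Z)/|Z| = 273/320.43 = 0.852.
Step 5 — Type: Im(Z) = 167.8 ⇒ lagging (phase φ = 31.6°).

PF = 0.852 (lagging, φ = 31.6°)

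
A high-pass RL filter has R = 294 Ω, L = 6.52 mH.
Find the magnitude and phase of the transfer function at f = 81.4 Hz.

Step 1 — Angular frequency: ω = 2π·81.4 = 511.5 rad/s.
Step 2 — Transfer function: H(jω) = jωL/(R + jωL).
Step 3 — Numerator jωL = j·3.335; denominator R + jωL = 294 + j3.335.
Step 4 — H = 0.0001286 + j0.01134.
Step 5 — Magnitude: |H| = 0.01134 (-38.9 dB); phase: φ = 89.4°.

|H| = 0.01134 (-38.9 dB), φ = 89.4°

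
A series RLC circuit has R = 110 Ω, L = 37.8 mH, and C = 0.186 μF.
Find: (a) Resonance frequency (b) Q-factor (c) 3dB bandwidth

Step 1 — Resonance: ω₀ = 1/√(LC) = 1/√(0.0378·1.86e-07) = 1.193e+04 rad/s.
Step 2 — f₀ = ω₀/(2π) = 1898 Hz.
Step 3 — Series Q: Q = ω₀L/R = 1.193e+04·0.0378/110 = 4.098.
Step 4 — Bandwidth: Δω = ω₀/Q = 2910 rad/s; BW = Δω/(2π) = 463.1 Hz.

(a) f₀ = 1898 Hz  (b) Q = 4.098  (c) BW = 463.1 Hz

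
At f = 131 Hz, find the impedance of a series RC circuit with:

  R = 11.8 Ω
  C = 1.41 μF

Step 1 — Angular frequency: ω = 2π·f = 2π·131 = 823.1 rad/s.
Step 2 — Component impedances:
  R: Z = R = 11.8 Ω
  C: Z = 1/(jωC) = -j/(ω·C) = 0 - j861.6 Ω
Step 3 — Series combination: Z_total = R + C = 11.8 - j861.6 Ω = 861.7∠-89.2° Ω.

Z = 11.8 - j861.6 Ω = 861.7∠-89.2° Ω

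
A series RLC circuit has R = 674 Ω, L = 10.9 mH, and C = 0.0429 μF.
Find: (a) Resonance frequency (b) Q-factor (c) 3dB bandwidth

Step 1 — Resonance: ω₀ = 1/√(LC) = 1/√(0.0109·4.29e-08) = 4.624e+04 rad/s.
Step 2 — f₀ = ω₀/(2π) = 7360 Hz.
Step 3 — Series Q: Q = ω₀L/R = 4.624e+04·0.0109/674 = 0.7479.
Step 4 — Bandwidth: Δω = ω₀/Q = 6.183e+04 rad/s; BW = Δω/(2π) = 9841 Hz.

(a) f₀ = 7360 Hz  (b) Q = 0.7479  (c) BW = 9841 Hz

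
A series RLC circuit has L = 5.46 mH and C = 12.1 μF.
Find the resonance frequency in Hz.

Step 1 — Resonance condition Im(Z)=0 gives ω₀ = 1/√(LC).
Step 2 — ω₀ = 1/√(0.00546·1.21e-05) = 3891 rad/s.
Step 3 — f₀ = ω₀/(2π) = 619.2 Hz.

f₀ = 619.2 Hz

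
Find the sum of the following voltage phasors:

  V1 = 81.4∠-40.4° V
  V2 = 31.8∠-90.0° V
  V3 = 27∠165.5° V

Step 1 — Convert each phasor to rectangular form:
  V1 = 81.4·(cos(-40.4°) + j·sin(-40.4°)) = 61.99 - j52.76 V
  V2 = 31.8·(cos(-90.0°) + j·sin(-90.0°)) = 0 - j31.8 V
  V3 = 27·(cos(165.5°) + j·sin(165.5°)) = -26.14 + j6.76 V
Step 2 — Sum components: V_total = 35.85 - j77.8 V.
Step 3 — Convert to polar: |V_total| = 85.66 V, ∠V_total = -65.3°.

V_total = 85.66∠-65.3° V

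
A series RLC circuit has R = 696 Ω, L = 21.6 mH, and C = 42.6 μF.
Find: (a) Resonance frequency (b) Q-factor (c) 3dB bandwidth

Step 1 — Resonance: ω₀ = 1/√(LC) = 1/√(0.0216·4.26e-05) = 1042 rad/s.
Step 2 — f₀ = ω₀/(2π) = 165.9 Hz.
Step 3 — Series Q: Q = ω₀L/R = 1042·0.0216/696 = 0.03235.
Step 4 — Bandwidth: Δω = ω₀/Q = 3.222e+04 rad/s; BW = Δω/(2π) = 5128 Hz.

(a) f₀ = 165.9 Hz  (b) Q = 0.03235  (c) BW = 5128 Hz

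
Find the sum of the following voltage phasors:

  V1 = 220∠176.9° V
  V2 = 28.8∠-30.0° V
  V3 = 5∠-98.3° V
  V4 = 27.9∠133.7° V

Step 1 — Convert each phasor to rectangular form:
  V1 = 220·(cos(176.9°) + j·sin(176.9°)) = -219.7 + j11.9 V
  V2 = 28.8·(cos(-30.0°) + j·sin(-30.0°)) = 24.94 - j14.4 V
  V3 = 5·(cos(-98.3°) + j·sin(-98.3°)) = -0.7218 - j4.948 V
  V4 = 27.9·(cos(133.7°) + j·sin(133.7°)) = -19.28 + j20.17 V
Step 2 — Sum components: V_total = -214.7 + j12.72 V.
Step 3 — Convert to polar: |V_total| = 215.1 V, ∠V_total = 176.6°.

V_total = 215.1∠176.6° V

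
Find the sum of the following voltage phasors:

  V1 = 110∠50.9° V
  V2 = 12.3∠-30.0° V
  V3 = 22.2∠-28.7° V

Step 1 — Convert each phasor to rectangular form:
  V1 = 110·(cos(50.9°) + j·sin(50.9°)) = 69.37 + j85.37 V
  V2 = 12.3·(cos(-30.0°) + j·sin(-30.0°)) = 10.65 - j6.15 V
  V3 = 22.2·(cos(-28.7°) + j·sin(-28.7°)) = 19.47 - j10.66 V
Step 2 — Sum components: V_total = 99.5 + j68.55 V.
Step 3 — Convert to polar: |V_total| = 120.8 V, ∠V_total = 34.6°.

V_total = 120.8∠34.6° V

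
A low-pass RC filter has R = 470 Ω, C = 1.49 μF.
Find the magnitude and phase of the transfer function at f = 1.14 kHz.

Step 1 — Angular frequency: ω = 2π·1140 = 7163 rad/s.
Step 2 — Transfer function: H(jω) = 1/(1 + jωRC).
Step 3 — Denominator: 1 + jωRC = 1 + j·7163·470·1.49e-06 = 1 + j5.016.
Step 4 — H = 0.03822 - j0.1917.
Step 5 — Magnitude: |H| = 0.1955 (-14.2 dB); phase: φ = -78.7°.

|H| = 0.1955 (-14.2 dB), φ = -78.7°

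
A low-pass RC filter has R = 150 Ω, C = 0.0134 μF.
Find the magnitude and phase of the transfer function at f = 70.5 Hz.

Step 1 — Angular frequency: ω = 2π·70.5 = 443 rad/s.
Step 2 — Transfer function: H(jω) = 1/(1 + jωRC).
Step 3 — Denominator: 1 + jωRC = 1 + j·443·150·1.34e-08 = 1 + j0.0008904.
Step 4 — H = 1 - j0.0008904.
Step 5 — Magnitude: |H| = 1 (-0.0 dB); phase: φ = -0.1°.

|H| = 1 (-0.0 dB), φ = -0.1°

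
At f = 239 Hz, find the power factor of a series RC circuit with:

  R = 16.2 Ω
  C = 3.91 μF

Step 1 — Angular frequency: ω = 2π·f = 2π·239 = 1502 rad/s.
Step 2 — Component impedances:
  R: Z = R = 16.2 Ω
  C: Z = 1/(jωC) = -j/(ω·C) = 0 - j170.3 Ω
Step 3 — Series combination: Z_total = R + C = 16.2 - j170.3 Ω = 171.1∠-84.6° Ω.
Step 4 — Power factor: PF = cos(φ) = Re(Z)/|Z| = 16.2/171.08 = 0.09469.
Step 5 — Type: Im(Z) = -170.3 ⇒ leading (phase φ = -84.6°).

PF = 0.09469 (leading, φ = -84.6°)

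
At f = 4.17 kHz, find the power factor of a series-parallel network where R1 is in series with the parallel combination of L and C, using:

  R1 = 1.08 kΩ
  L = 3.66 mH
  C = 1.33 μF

Step 1 — Angular frequency: ω = 2π·f = 2π·4170 = 2.62e+04 rad/s.
Step 2 — Component impedances:
  R1: Z = R = 1080 Ω
  L: Z = jωL = j·2.62e+04·0.00366 = 0 + j95.9 Ω
  C: Z = 1/(jωC) = -j/(ω·C) = 0 - j28.7 Ω
Step 3 — Parallel branch: L || C = 1/(1/L + 1/C) = 0 - j40.95 Ω.
Step 4 — Series with R1: Z_total = R1 + (L || C) = 1080 - j40.95 Ω = 1081∠-2.2° Ω.
Step 5 — Power factor: PF = cos(φ) = Re(Z)/|Z| = 1080/1080.8 = 0.9993.
Step 6 — Type: Im(Z) = -40.95 ⇒ leading (phase φ = -2.2°).

PF = 0.9993 (leading, φ = -2.2°)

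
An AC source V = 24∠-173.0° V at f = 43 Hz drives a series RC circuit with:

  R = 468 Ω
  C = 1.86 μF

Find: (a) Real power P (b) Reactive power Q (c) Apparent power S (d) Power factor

Step 1 — Angular frequency: ω = 2π·f = 2π·43 = 270.2 rad/s.
Step 2 — Component impedances:
  R: Z = R = 468 Ω
  C: Z = 1/(jωC) = -j/(ω·C) = 0 - j1990 Ω
Step 3 — Series combination: Z_total = R + C = 468 - j1990 Ω = 2044∠-76.8° Ω.
Step 4 — Source phasor: V = 24∠-173.0° V = -23.82 - j2.925 V.
Step 5 — Current: I = V / Z = -0.001275 - j0.01167 A = 0.01174∠-96.2° A.
Step 6 — Complex power: S = V·I* = 0.06451 - j0.2743 VA.
Step 7 — Real power: P = Re(S) = 0.06451 W.
Step 8 — Reactive power: Q = Im(S) = -0.2743 VAR.
Step 9 — Apparent power: |S| = 0.2818 VA.
Step 10 — Power factor: PF = P/|S| = 0.2289 (leading).

(a) P = 0.06451 W  (b) Q = -0.2743 VAR  (c) S = 0.2818 VA  (d) PF = 0.2289 (leading)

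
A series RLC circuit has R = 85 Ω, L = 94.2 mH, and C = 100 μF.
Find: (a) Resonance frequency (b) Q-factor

Step 1 — Resonance condition Im(Z)=0 gives ω₀ = 1/√(LC).
Step 2 — ω₀ = 1/√(0.0942·0.0001) = 325.8 rad/s.
Step 3 — f₀ = ω₀/(2π) = 51.86 Hz.
Step 4 — Series Q: Q = ω₀L/R = 325.8·0.0942/85 = 0.3611.

(a) f₀ = 51.86 Hz  (b) Q = 0.3611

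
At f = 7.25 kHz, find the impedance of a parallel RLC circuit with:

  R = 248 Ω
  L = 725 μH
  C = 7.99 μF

Step 1 — Angular frequency: ω = 2π·f = 2π·7250 = 4.555e+04 rad/s.
Step 2 — Component impedances:
  R: Z = R = 248 Ω
  L: Z = jωL = j·4.555e+04·0.000725 = 0 + j33.03 Ω
  C: Z = 1/(jωC) = -j/(ω·C) = 0 - j2.747 Ω
Step 3 — Parallel combination: 1/Z_total = 1/R + 1/L + 1/C; Z_total = 0.03621 - j2.996 Ω = 2.997∠-89.3° Ω.

Z = 0.03621 - j2.996 Ω = 2.997∠-89.3° Ω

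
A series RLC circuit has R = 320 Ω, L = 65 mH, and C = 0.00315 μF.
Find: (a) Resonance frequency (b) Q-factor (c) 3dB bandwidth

Step 1 — Resonance: ω₀ = 1/√(LC) = 1/√(0.065·3.15e-09) = 6.989e+04 rad/s.
Step 2 — f₀ = ω₀/(2π) = 1.112e+04 Hz.
Step 3 — Series Q: Q = ω₀L/R = 6.989e+04·0.065/320 = 14.2.
Step 4 — Bandwidth: Δω = ω₀/Q = 4923 rad/s; BW = Δω/(2π) = 783.5 Hz.

(a) f₀ = 1.112e+04 Hz  (b) Q = 14.2  (c) BW = 783.5 Hz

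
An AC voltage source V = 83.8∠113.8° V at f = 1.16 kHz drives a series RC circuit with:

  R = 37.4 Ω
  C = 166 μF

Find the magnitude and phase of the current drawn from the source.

Step 1 — Angular frequency: ω = 2π·f = 2π·1160 = 7288 rad/s.
Step 2 — Component impedances:
  R: Z = R = 37.4 Ω
  C: Z = 1/(jωC) = -j/(ω·C) = 0 - j0.8265 Ω
Step 3 — Series combination: Z_total = R + C = 37.4 - j0.8265 Ω = 37.41∠-1.3° Ω.
Step 4 — Source phasor: V = 83.8∠113.8° V = -33.82 + j76.67 V.
Step 5 — Ohm's law: I = V / Z_total = (-33.82 + j76.67) / (37.4 - j0.8265) = -0.949 + j2.029 A.
Step 6 — Convert to polar: |I| = 2.24 A, ∠I = 115.1°.

I = 2.24∠115.1° A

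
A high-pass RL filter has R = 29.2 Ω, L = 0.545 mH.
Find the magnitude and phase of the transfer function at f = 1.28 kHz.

Step 1 — Angular frequency: ω = 2π·1280 = 8042 rad/s.
Step 2 — Transfer function: H(jω) = jωL/(R + jωL).
Step 3 — Numerator jωL = j·4.383; denominator R + jωL = 29.2 + j4.383.
Step 4 — H = 0.02204 + j0.1468.
Step 5 — Magnitude: |H| = 0.1484 (-16.6 dB); phase: φ = 81.5°.

|H| = 0.1484 (-16.6 dB), φ = 81.5°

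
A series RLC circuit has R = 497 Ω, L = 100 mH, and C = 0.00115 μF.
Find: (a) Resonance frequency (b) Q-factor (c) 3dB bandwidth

Step 1 — Resonance condition Im(Z)=0 gives ω₀ = 1/√(LC).
Step 2 — ω₀ = 1/√(0.1·1.15e-09) = 9.325e+04 rad/s.
Step 3 — f₀ = ω₀/(2π) = 1.484e+04 Hz.
Step 4 — Series Q: Q = ω₀L/R = 9.325e+04·0.1/497 = 18.76.
Step 5 — 3dB bandwidth: Δω = ω₀/Q = 4970 rad/s; BW = Δω/(2π) = 791 Hz.

(a) f₀ = 1.484e+04 Hz  (b) Q = 18.76  (c) BW = 791 Hz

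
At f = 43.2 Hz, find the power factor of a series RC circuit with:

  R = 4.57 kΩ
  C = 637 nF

Step 1 — Angular frequency: ω = 2π·f = 2π·43.2 = 271.4 rad/s.
Step 2 — Component impedances:
  R: Z = R = 4570 Ω
  C: Z = 1/(jωC) = -j/(ω·C) = 0 - j5784 Ω
Step 3 — Series combination: Z_total = R + C = 4570 - j5784 Ω = 7371∠-51.7° Ω.
Step 4 — Power factor: PF = cos(φ) = Re(Z)/|Z| = 4570/7371 = 0.62.
Step 5 — Type: Im(Z) = -5784 ⇒ leading (phase φ = -51.7°).

PF = 0.62 (leading, φ = -51.7°)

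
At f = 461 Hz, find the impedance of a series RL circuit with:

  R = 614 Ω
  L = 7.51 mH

Step 1 — Angular frequency: ω = 2π·f = 2π·461 = 2897 rad/s.
Step 2 — Component impedances:
  R: Z = R = 614 Ω
  L: Z = jωL = j·2897·0.00751 = 0 + j21.75 Ω
Step 3 — Series combination: Z_total = R + L = 614 + j21.75 Ω = 614.4∠2.0° Ω.

Z = 614 + j21.75 Ω = 614.4∠2.0° Ω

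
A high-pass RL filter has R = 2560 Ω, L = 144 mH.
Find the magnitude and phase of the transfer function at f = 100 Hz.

Step 1 — Angular frequency: ω = 2π·100 = 628.3 rad/s.
Step 2 — Transfer function: H(jω) = jωL/(R + jωL).
Step 3 — Numerator jωL = j·90.48; denominator R + jωL = 2560 + j90.48.
Step 4 — H = 0.001248 + j0.0353.
Step 5 — Magnitude: |H| = 0.03532 (-29.0 dB); phase: φ = 88.0°.

|H| = 0.03532 (-29.0 dB), φ = 88.0°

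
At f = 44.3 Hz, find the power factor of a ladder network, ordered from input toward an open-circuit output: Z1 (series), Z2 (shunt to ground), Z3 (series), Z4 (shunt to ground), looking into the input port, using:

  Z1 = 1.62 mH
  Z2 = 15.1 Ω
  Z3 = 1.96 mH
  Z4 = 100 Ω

Step 1 — Angular frequency: ω = 2π·f = 2π·44.3 = 278.3 rad/s.
Step 2 — Component impedances:
  Z1: Z = jωL = j·278.3·0.00162 = 0 + j0.4509 Ω
  Z2: Z = R = 15.1 Ω
  Z3: Z = jωL = j·278.3·0.00196 = 0 + j0.5456 Ω
  Z4: Z = R = 100 Ω
Step 3 — Ladder network (open output): work backward from the far end, alternating series and parallel combinations. Z_in = 13.12 + j0.4603 Ω = 13.13∠2.0° Ω.
Step 4 — Power factor: PF = cos(φ) = Re(Z)/|Z| = 13.119/13.127 = 0.9994.
Step 5 — Type: Im(Z) = 0.4603 ⇒ lagging (phase φ = 2.0°).

PF = 0.9994 (lagging, φ = 2.0°)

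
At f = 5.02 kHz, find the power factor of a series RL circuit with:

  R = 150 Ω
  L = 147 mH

Step 1 — Angular frequency: ω = 2π·f = 2π·5020 = 3.154e+04 rad/s.
Step 2 — Component impedances:
  R: Z = R = 150 Ω
  L: Z = jωL = j·3.154e+04·0.147 = 0 + j4637 Ω
Step 3 — Series combination: Z_total = R + L = 150 + j4637 Ω = 4639∠88.1° Ω.
Step 4 — Power factor: PF = cos(φ) = Re(Z)/|Z| = 150/4639 = 0.03233.
Step 5 — Type: Im(Z) = 4637 ⇒ lagging (phase φ = 88.1°).

PF = 0.03233 (lagging, φ = 88.1°)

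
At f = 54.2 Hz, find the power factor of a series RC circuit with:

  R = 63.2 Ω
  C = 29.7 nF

Step 1 — Angular frequency: ω = 2π·f = 2π·54.2 = 340.5 rad/s.
Step 2 — Component impedances:
  R: Z = R = 63.2 Ω
  C: Z = 1/(jωC) = -j/(ω·C) = 0 - j9.887e+04 Ω
Step 3 — Series combination: Z_total = R + C = 63.2 - j9.887e+04 Ω = 9.887e+04∠-90.0° Ω.
Step 4 — Power factor: PF = cos(φ) = Re(Z)/|Z| = 63.2/9.887e+04 = 0.0006392.
Step 5 — Type: Im(Z) = -9.887e+04 ⇒ leading (phase φ = -90.0°).

PF = 0.0006392 (leading, φ = -90.0°)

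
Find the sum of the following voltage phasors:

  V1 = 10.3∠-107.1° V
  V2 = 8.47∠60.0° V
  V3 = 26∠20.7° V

Step 1 — Convert each phasor to rectangular form:
  V1 = 10.3·(cos(-107.1°) + j·sin(-107.1°)) = -3.029 - j9.845 V
  V2 = 8.47·(cos(60.0°) + j·sin(60.0°)) = 4.235 + j7.335 V
  V3 = 26·(cos(20.7°) + j·sin(20.7°)) = 24.32 + j9.19 V
Step 2 — Sum components: V_total = 25.53 + j6.681 V.
Step 3 — Convert to polar: |V_total| = 26.39 V, ∠V_total = 14.7°.

V_total = 26.39∠14.7° V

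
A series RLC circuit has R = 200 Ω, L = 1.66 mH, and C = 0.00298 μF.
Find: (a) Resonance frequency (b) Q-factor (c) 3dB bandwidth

Step 1 — Resonance condition Im(Z)=0 gives ω₀ = 1/√(LC).
Step 2 — ω₀ = 1/√(0.00166·2.98e-09) = 4.496e+05 rad/s.
Step 3 — f₀ = ω₀/(2π) = 7.156e+04 Hz.
Step 4 — Series Q: Q = ω₀L/R = 4.496e+05·0.00166/200 = 3.732.
Step 5 — 3dB bandwidth: Δω = ω₀/Q = 1.205e+05 rad/s; BW = Δω/(2π) = 1.918e+04 Hz.

(a) f₀ = 7.156e+04 Hz  (b) Q = 3.732  (c) BW = 1.918e+04 Hz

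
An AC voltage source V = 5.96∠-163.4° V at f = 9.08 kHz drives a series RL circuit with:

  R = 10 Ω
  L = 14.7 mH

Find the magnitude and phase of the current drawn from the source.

Step 1 — Angular frequency: ω = 2π·f = 2π·9080 = 5.705e+04 rad/s.
Step 2 — Component impedances:
  R: Z = R = 10 Ω
  L: Z = jωL = j·5.705e+04·0.0147 = 0 + j838.7 Ω
Step 3 — Series combination: Z_total = R + L = 10 + j838.7 Ω = 838.7∠89.3° Ω.
Step 4 — Source phasor: V = 5.96∠-163.4° V = -5.712 - j1.703 V.
Step 5 — Ohm's law: I = V / Z_total = (-5.712 - j1.703) / (10 + j838.7) = -0.002111 + j0.006785 A.
Step 6 — Convert to polar: |I| = 0.007106 A, ∠I = 107.3°.

I = 0.007106∠107.3° A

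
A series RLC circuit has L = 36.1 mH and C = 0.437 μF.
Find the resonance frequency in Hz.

Step 1 — Resonance condition Im(Z)=0 gives ω₀ = 1/√(LC).
Step 2 — ω₀ = 1/√(0.0361·4.37e-07) = 7962 rad/s.
Step 3 — f₀ = ω₀/(2π) = 1267 Hz.

f₀ = 1267 Hz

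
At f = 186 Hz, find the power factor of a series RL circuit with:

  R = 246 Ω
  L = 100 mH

Step 1 — Angular frequency: ω = 2π·f = 2π·186 = 1169 rad/s.
Step 2 — Component impedances:
  R: Z = R = 246 Ω
  L: Z = jωL = j·1169·0.1 = 0 + j116.9 Ω
Step 3 — Series combination: Z_total = R + L = 246 + j116.9 Ω = 272.3∠25.4° Ω.
Step 4 — Power factor: PF = cos(φ) = Re(Z)/|Z| = 246/272.349 = 0.9033.
Step 5 — Type: Im(Z) = 116.9 ⇒ lagging (phase φ = 25.4°).

PF = 0.9033 (lagging, φ = 25.4°)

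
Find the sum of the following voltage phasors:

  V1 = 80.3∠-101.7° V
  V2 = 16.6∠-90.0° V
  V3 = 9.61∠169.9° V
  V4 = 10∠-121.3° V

Step 1 — Convert each phasor to rectangular form:
  V1 = 80.3·(cos(-101.7°) + j·sin(-101.7°)) = -16.28 - j78.63 V
  V2 = 16.6·(cos(-90.0°) + j·sin(-90.0°)) = 0 - j16.6 V
  V3 = 9.61·(cos(169.9°) + j·sin(169.9°)) = -9.461 + j1.685 V
  V4 = 10·(cos(-121.3°) + j·sin(-121.3°)) = -5.195 - j8.545 V
Step 2 — Sum components: V_total = -30.94 - j102.1 V.
Step 3 — Convert to polar: |V_total| = 106.7 V, ∠V_total = -106.9°.

V_total = 106.7∠-106.9° V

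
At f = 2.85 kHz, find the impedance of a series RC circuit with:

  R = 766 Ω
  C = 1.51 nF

Step 1 — Angular frequency: ω = 2π·f = 2π·2850 = 1.791e+04 rad/s.
Step 2 — Component impedances:
  R: Z = R = 766 Ω
  C: Z = 1/(jωC) = -j/(ω·C) = 0 - j3.698e+04 Ω
Step 3 — Series combination: Z_total = R + C = 766 - j3.698e+04 Ω = 3.699e+04∠-88.8° Ω.

Z = 766 - j3.698e+04 Ω = 3.699e+04∠-88.8° Ω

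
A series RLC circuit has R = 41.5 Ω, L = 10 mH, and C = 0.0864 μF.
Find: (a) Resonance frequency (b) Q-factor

Step 1 — Resonance condition Im(Z)=0 gives ω₀ = 1/√(LC).
Step 2 — ω₀ = 1/√(0.01·8.64e-08) = 3.402e+04 rad/s.
Step 3 — f₀ = ω₀/(2π) = 5415 Hz.
Step 4 — Series Q: Q = ω₀L/R = 3.402e+04·0.01/41.5 = 8.198.

(a) f₀ = 5415 Hz  (b) Q = 8.198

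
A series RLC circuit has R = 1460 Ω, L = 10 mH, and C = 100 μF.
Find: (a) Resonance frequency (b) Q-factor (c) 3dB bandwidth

Step 1 — Resonance condition Im(Z)=0 gives ω₀ = 1/√(LC).
Step 2 — ω₀ = 1/√(0.01·0.0001) = 1000 rad/s.
Step 3 — f₀ = ω₀/(2π) = 159.2 Hz.
Step 4 — Series Q: Q = ω₀L/R = 1000·0.01/1460 = 0.006849.
Step 5 — 3dB bandwidth: Δω = ω₀/Q = 1.46e+05 rad/s; BW = Δω/(2π) = 2.324e+04 Hz.

(a) f₀ = 159.2 Hz  (b) Q = 0.006849  (c) BW = 2.324e+04 Hz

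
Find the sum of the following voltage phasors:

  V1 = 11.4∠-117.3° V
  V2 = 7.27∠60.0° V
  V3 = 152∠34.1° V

Step 1 — Convert each phasor to rectangular form:
  V1 = 11.4·(cos(-117.3°) + j·sin(-117.3°)) = -5.229 - j10.13 V
  V2 = 7.27·(cos(60.0°) + j·sin(60.0°)) = 3.635 + j6.296 V
  V3 = 152·(cos(34.1°) + j·sin(34.1°)) = 125.9 + j85.22 V
Step 2 — Sum components: V_total = 124.3 + j81.38 V.
Step 3 — Convert to polar: |V_total| = 148.5 V, ∠V_total = 33.2°.

V_total = 148.5∠33.2° V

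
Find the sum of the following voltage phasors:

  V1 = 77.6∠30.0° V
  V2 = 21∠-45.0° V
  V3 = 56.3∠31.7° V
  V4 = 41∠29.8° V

Step 1 — Convert each phasor to rectangular form:
  V1 = 77.6·(cos(30.0°) + j·sin(30.0°)) = 67.2 + j38.8 V
  V2 = 21·(cos(-45.0°) + j·sin(-45.0°)) = 14.85 - j14.85 V
  V3 = 56.3·(cos(31.7°) + j·sin(31.7°)) = 47.9 + j29.58 V
  V4 = 41·(cos(29.8°) + j·sin(29.8°)) = 35.58 + j20.38 V
Step 2 — Sum components: V_total = 165.5 + j73.91 V.
Step 3 — Convert to polar: |V_total| = 181.3 V, ∠V_total = 24.1°.

V_total = 181.3∠24.1° V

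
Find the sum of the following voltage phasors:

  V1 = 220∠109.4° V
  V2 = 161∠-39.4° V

Step 1 — Convert each phasor to rectangular form:
  V1 = 220·(cos(109.4°) + j·sin(109.4°)) = -73.08 + j207.5 V
  V2 = 161·(cos(-39.4°) + j·sin(-39.4°)) = 124.4 - j102.2 V
Step 2 — Sum components: V_total = 51.33 + j105.3 V.
Step 3 — Convert to polar: |V_total| = 117.2 V, ∠V_total = 64.0°.

V_total = 117.2∠64.0° V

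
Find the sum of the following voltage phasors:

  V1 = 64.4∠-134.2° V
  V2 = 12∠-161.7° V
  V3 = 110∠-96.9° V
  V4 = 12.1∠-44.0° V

Step 1 — Convert each phasor to rectangular form:
  V1 = 64.4·(cos(-134.2°) + j·sin(-134.2°)) = -44.9 - j46.17 V
  V2 = 12·(cos(-161.7°) + j·sin(-161.7°)) = -11.39 - j3.768 V
  V3 = 110·(cos(-96.9°) + j·sin(-96.9°)) = -13.22 - j109.2 V
  V4 = 12.1·(cos(-44.0°) + j·sin(-44.0°)) = 8.704 - j8.405 V
Step 2 — Sum components: V_total = -60.8 - j167.5 V.
Step 3 — Convert to polar: |V_total| = 178.2 V, ∠V_total = -109.9°.

V_total = 178.2∠-109.9° V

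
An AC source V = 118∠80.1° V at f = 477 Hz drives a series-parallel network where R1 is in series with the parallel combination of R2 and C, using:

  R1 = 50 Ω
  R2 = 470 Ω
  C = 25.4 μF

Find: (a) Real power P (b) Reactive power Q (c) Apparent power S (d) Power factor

Step 1 — Angular frequency: ω = 2π·f = 2π·477 = 2997 rad/s.
Step 2 — Component impedances:
  R1: Z = R = 50 Ω
  R2: Z = R = 470 Ω
  C: Z = 1/(jωC) = -j/(ω·C) = 0 - j13.14 Ω
Step 3 — Parallel branch: R2 || C = 1/(1/R2 + 1/C) = 0.3669 - j13.13 Ω.
Step 4 — Series with R1: Z_total = R1 + (R2 || C) = 50.37 - j13.13 Ω = 52.05∠-14.6° Ω.
Step 5 — Source phasor: V = 118∠80.1° V = 20.29 + j116.2 V.
Step 6 — Current: I = V / Z = -0.186 + j2.259 A = 2.267∠94.7° A.
Step 7 — Complex power: S = V·I* = 258.9 - j67.46 VA.
Step 8 — Real power: P = Re(S) = 258.9 W.
Step 9 — Reactive power: Q = Im(S) = -67.46 VAR.
Step 10 — Apparent power: |S| = 267.5 VA.
Step 11 — Power factor: PF = P/|S| = 0.9677 (leading).

(a) P = 258.9 W  (b) Q = -67.46 VAR  (c) S = 267.5 VA  (d) PF = 0.9677 (leading)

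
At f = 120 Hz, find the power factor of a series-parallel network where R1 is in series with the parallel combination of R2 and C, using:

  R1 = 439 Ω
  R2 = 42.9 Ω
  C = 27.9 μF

Step 1 — Angular frequency: ω = 2π·f = 2π·120 = 754 rad/s.
Step 2 — Component impedances:
  R1: Z = R = 439 Ω
  R2: Z = R = 42.9 Ω
  C: Z = 1/(jωC) = -j/(ω·C) = 0 - j47.54 Ω
Step 3 — Parallel branch: R2 || C = 1/(1/R2 + 1/C) = 23.64 - j21.34 Ω.
Step 4 — Series with R1: Z_total = R1 + (R2 || C) = 462.6 - j21.34 Ω = 463.1∠-2.6° Ω.
Step 5 — Power factor: PF = cos(φ) = Re(Z)/|Z| = 462.6/463.1 = 0.9989.
Step 6 — Type: Im(Z) = -21.34 ⇒ leading (phase φ = -2.6°).

PF = 0.9989 (leading, φ = -2.6°)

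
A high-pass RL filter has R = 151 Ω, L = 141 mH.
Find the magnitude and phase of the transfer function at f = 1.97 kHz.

Step 1 — Angular frequency: ω = 2π·1970 = 1.238e+04 rad/s.
Step 2 — Transfer function: H(jω) = jωL/(R + jωL).
Step 3 — Numerator jωL = j·1745; denominator R + jωL = 151 + j1745.
Step 4 — H = 0.9926 + j0.08588.
Step 5 — Magnitude: |H| = 0.9963 (-0.0 dB); phase: φ = 4.9°.

|H| = 0.9963 (-0.0 dB), φ = 4.9°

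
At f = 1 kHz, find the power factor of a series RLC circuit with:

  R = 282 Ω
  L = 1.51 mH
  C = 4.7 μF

Step 1 — Angular frequency: ω = 2π·f = 2π·1000 = 6283 rad/s.
Step 2 — Component impedances:
  R: Z = R = 282 Ω
  L: Z = jωL = j·6283·0.00151 = 0 + j9.488 Ω
  C: Z = 1/(jωC) = -j/(ω·C) = 0 - j33.86 Ω
Step 3 — Series combination: Z_total = R + L + C = 282 - j24.38 Ω = 283.1∠-4.9° Ω.
Step 4 — Power factor: PF = cos(φ) = Re(Z)/|Z| = 282/283.05 = 0.9963.
Step 5 — Type: Im(Z) = -24.38 ⇒ leading (phase φ = -4.9°).

PF = 0.9963 (leading, φ = -4.9°)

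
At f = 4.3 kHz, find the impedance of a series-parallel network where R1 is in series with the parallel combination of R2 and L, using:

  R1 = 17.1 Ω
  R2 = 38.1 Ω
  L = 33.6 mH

Step 1 — Angular frequency: ω = 2π·f = 2π·4300 = 2.702e+04 rad/s.
Step 2 — Component impedances:
  R1: Z = R = 17.1 Ω
  R2: Z = R = 38.1 Ω
  L: Z = jωL = j·2.702e+04·0.0336 = 0 + j907.8 Ω
Step 3 — Parallel branch: R2 || L = 1/(1/R2 + 1/L) = 38.03 + j1.596 Ω.
Step 4 — Series with R1: Z_total = R1 + (R2 || L) = 55.13 + j1.596 Ω = 55.16∠1.7° Ω.

Z = 55.13 + j1.596 Ω = 55.16∠1.7° Ω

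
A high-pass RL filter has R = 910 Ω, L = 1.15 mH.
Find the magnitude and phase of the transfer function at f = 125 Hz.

Step 1 — Angular frequency: ω = 2π·125 = 785.4 rad/s.
Step 2 — Transfer function: H(jω) = jωL/(R + jωL).
Step 3 — Numerator jωL = j·0.9032; denominator R + jωL = 910 + j0.9032.
Step 4 — H = 9.851e-07 + j0.0009925.
Step 5 — Magnitude: |H| = 0.0009925 (-60.1 dB); phase: φ = 89.9°.

|H| = 0.0009925 (-60.1 dB), φ = 89.9°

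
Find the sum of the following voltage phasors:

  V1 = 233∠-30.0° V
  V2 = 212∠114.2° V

Step 1 — Convert each phasor to rectangular form:
  V1 = 233·(cos(-30.0°) + j·sin(-30.0°)) = 201.8 - j116.5 V
  V2 = 212·(cos(114.2°) + j·sin(114.2°)) = -86.9 + j193.4 V
Step 2 — Sum components: V_total = 114.9 + j76.87 V.
Step 3 — Convert to polar: |V_total| = 138.2 V, ∠V_total = 33.8°.

V_total = 138.2∠33.8° V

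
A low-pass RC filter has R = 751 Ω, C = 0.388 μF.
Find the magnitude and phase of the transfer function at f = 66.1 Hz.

Step 1 — Angular frequency: ω = 2π·66.1 = 415.3 rad/s.
Step 2 — Transfer function: H(jω) = 1/(1 + jωRC).
Step 3 — Denominator: 1 + jωRC = 1 + j·415.3·751·3.88e-07 = 1 + j0.121.
Step 4 — H = 0.9856 - j0.1193.
Step 5 — Magnitude: |H| = 0.9928 (-0.1 dB); phase: φ = -6.9°.

|H| = 0.9928 (-0.1 dB), φ = -6.9°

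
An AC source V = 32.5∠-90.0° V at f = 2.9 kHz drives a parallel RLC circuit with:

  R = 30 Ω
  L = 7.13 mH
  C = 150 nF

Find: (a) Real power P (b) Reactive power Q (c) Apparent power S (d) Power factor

Step 1 — Angular frequency: ω = 2π·f = 2π·2900 = 1.822e+04 rad/s.
Step 2 — Component impedances:
  R: Z = R = 30 Ω
  L: Z = jωL = j·1.822e+04·0.00713 = 0 + j129.9 Ω
  C: Z = 1/(jωC) = -j/(ω·C) = 0 - j365.9 Ω
Step 3 — Parallel combination: 1/Z_total = 1/R + 1/L + 1/C; Z_total = 29.35 + j4.371 Ω = 29.67∠8.5° Ω.
Step 4 — Source phasor: V = 32.5∠-90.0° V = 0 - j32.5 V.
Step 5 — Current: I = V / Z = -0.1613 - j1.083 A = 1.095∠-98.5° A.
Step 6 — Complex power: S = V·I* = 35.21 + j5.243 VA.
Step 7 — Real power: P = Re(S) = 35.21 W.
Step 8 — Reactive power: Q = Im(S) = 5.243 VAR.
Step 9 — Apparent power: |S| = 35.6 VA.
Step 10 — Power factor: PF = P/|S| = 0.9891 (lagging).

(a) P = 35.21 W  (b) Q = 5.243 VAR  (c) S = 35.6 VA  (d) PF = 0.9891 (lagging)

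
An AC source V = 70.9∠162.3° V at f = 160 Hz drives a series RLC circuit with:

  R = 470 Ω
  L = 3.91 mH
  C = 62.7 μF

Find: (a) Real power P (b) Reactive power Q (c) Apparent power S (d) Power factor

Step 1 — Angular frequency: ω = 2π·f = 2π·160 = 1005 rad/s.
Step 2 — Component impedances:
  R: Z = R = 470 Ω
  L: Z = jωL = j·1005·0.00391 = 0 + j3.931 Ω
  C: Z = 1/(jωC) = -j/(ω·C) = 0 - j15.86 Ω
Step 3 — Series combination: Z_total = R + L + C = 470 - j11.93 Ω = 470.2∠-1.5° Ω.
Step 4 — Source phasor: V = 70.9∠162.3° V = -67.54 + j21.56 V.
Step 5 — Current: I = V / Z = -0.1448 + j0.04219 A = 0.1508∠163.8° A.
Step 6 — Complex power: S = V·I* = 10.69 - j0.2714 VA.
Step 7 — Real power: P = Re(S) = 10.69 W.
Step 8 — Reactive power: Q = Im(S) = -0.2714 VAR.
Step 9 — Apparent power: |S| = 10.69 VA.
Step 10 — Power factor: PF = P/|S| = 0.9997 (leading).

(a) P = 10.69 W  (b) Q = -0.2714 VAR  (c) S = 10.69 VA  (d) PF = 0.9997 (leading)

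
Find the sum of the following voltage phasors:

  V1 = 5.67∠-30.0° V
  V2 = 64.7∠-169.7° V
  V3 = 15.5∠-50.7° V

Step 1 — Convert each phasor to rectangular form:
  V1 = 5.67·(cos(-30.0°) + j·sin(-30.0°)) = 4.91 - j2.835 V
  V2 = 64.7·(cos(-169.7°) + j·sin(-169.7°)) = -63.66 - j11.57 V
  V3 = 15.5·(cos(-50.7°) + j·sin(-50.7°)) = 9.817 - j11.99 V
Step 2 — Sum components: V_total = -48.93 - j26.4 V.
Step 3 — Convert to polar: |V_total| = 55.6 V, ∠V_total = -151.7°.

V_total = 55.6∠-151.7° V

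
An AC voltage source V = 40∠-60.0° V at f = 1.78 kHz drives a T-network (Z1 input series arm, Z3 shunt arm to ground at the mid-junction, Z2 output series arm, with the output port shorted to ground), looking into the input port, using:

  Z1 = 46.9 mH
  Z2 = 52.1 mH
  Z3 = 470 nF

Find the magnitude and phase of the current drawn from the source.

Step 1 — Angular frequency: ω = 2π·f = 2π·1780 = 1.118e+04 rad/s.
Step 2 — Component impedances:
  Z1: Z = jωL = j·1.118e+04·0.0469 = 0 + j524.5 Ω
  Z2: Z = jωL = j·1.118e+04·0.0521 = 0 + j582.7 Ω
  Z3: Z = 1/(jωC) = -j/(ω·C) = 0 - j190.2 Ω
Step 3 — With the output port shorted to ground, the output series arm Z2 runs from the junction to ground; the shunt arm Z3 also runs from the junction to ground. They appear in parallel: Z3 || Z2 = 0 - j282.5 Ω.
Step 4 — Series with input arm Z1: Z_in = Z1 + (Z3 || Z2) = 0 + j242.1 Ω = 242.1∠90.0° Ω.
Step 5 — Source phasor: V = 40∠-60.0° V = 20 - j34.64 V.
Step 6 — Ohm's law: I = V / Z_total = (20 - j34.64) / (0 + j242.1) = -0.1431 - j0.08262 A.
Step 7 — Convert to polar: |I| = 0.1652 A, ∠I = -150.0°.

I = 0.1652∠-150.0° A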